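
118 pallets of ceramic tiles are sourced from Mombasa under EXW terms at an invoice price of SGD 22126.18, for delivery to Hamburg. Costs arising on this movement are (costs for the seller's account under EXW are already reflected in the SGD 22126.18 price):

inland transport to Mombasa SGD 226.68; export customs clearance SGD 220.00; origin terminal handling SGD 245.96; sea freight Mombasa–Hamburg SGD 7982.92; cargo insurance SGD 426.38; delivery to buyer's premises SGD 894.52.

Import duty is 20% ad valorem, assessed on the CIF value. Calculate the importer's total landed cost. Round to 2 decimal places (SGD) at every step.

Total landed cost: SGD 38368.26

EXW: the seller makes goods available at their premises; the buyer bears all onward costs.
CIF value = EXW price + inland to port + export clearance + origin terminal + freight + insurance = 22126.18 + 226.68 + 220.00 + 245.96 + 7982.92 + 426.38 = 31228.12
Import duty = 31228.12 × 20% = 6245.62
Buyer bears: inland to port 226.68 + export clearance 220.00 + origin terminal 245.96 + freight 7982.92 + insurance 426.38 + delivery 894.52 + duty 6245.62 = 16242.08
Landed cost = invoice 22126.18 + 16242.08 = 38368.26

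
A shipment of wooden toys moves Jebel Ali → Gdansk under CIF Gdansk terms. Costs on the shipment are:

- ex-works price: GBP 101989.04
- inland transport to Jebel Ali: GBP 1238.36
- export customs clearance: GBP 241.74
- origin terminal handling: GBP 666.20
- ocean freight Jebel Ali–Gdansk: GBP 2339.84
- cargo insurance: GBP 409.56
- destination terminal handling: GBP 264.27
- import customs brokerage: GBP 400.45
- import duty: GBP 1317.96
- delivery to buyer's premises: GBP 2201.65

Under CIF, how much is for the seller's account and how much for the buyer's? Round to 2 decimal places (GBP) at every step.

Seller: GBP 106884.74; buyer: GBP 4184.33

CIF: the seller pays costs through ocean freight and marine insurance to the destination port.
Seller's account: goods 101989.04 + inland to port 1238.36 + export clearance 241.74 + origin terminal 666.20 + freight 2339.84 + insurance 409.56 = 106884.74
Buyer's account: destination terminal 264.27 + brokerage 400.45 + duty 1317.96 + delivery 2201.65 = 4184.33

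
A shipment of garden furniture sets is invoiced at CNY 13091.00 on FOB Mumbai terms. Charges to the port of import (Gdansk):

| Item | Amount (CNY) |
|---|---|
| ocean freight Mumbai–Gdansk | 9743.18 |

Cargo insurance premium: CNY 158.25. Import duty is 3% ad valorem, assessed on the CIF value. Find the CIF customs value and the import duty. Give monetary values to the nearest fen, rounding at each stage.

CIF value: CNY 22992.43; import duty: CNY 689.77

CIF = FOB price + freight + insurance
CIF = 13091.00 + 9743.18 + 158.25 = 22992.43
Import duty = 22992.43 × 3% = 689.77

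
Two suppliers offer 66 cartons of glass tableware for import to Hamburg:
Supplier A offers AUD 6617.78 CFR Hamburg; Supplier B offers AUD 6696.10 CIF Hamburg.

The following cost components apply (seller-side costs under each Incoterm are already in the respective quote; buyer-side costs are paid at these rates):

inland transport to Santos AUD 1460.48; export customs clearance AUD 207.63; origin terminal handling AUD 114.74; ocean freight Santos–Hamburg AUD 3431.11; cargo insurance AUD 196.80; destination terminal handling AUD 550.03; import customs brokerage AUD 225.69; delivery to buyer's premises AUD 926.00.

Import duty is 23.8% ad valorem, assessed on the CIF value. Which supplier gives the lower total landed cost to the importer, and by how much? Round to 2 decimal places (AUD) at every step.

Supplier B is cheaper by AUD 146.68

Supplier A (CFR):
CIF value = CFR price + insurance = 6617.78 + 196.80 = 6814.58
Import duty = 6814.58 × 23.8% = 1621.87
Buyer bears (A): 196.80 + 550.03 + 225.69 + 926.00 = 1898.52
Landed cost (A) = invoice 6617.78 + 1898.52 + duty 1621.87 = 10138.17
Supplier B (CIF):
The CIF price already equals the CIF value: 6696.10
Import duty = 6696.10 × 23.8% = 1593.67
Buyer bears (B): 550.03 + 225.69 + 926.00 = 1701.72
Landed cost (B) = invoice 6696.10 + 1701.72 + duty 1593.67 = 9991.49
Difference = |10138.17 − 9991.49| = 146.68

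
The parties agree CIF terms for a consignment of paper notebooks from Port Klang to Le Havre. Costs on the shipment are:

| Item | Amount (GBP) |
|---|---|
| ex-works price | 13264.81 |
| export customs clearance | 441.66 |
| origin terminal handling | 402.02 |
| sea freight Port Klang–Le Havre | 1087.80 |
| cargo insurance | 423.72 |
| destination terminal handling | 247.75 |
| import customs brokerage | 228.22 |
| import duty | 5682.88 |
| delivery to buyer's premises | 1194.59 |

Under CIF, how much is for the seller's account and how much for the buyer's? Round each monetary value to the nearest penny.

Seller: GBP 15620.01; buyer: GBP 7353.44

CIF: the seller pays costs through ocean freight and marine insurance to the destination port.
Seller's account: goods 13264.81 + export clearance 441.66 + origin terminal 402.02 + freight 1087.80 + insurance 423.72 = 15620.01
Buyer's account: destination terminal 247.75 + brokerage 228.22 + duty 5682.88 + delivery 1194.59 = 7353.44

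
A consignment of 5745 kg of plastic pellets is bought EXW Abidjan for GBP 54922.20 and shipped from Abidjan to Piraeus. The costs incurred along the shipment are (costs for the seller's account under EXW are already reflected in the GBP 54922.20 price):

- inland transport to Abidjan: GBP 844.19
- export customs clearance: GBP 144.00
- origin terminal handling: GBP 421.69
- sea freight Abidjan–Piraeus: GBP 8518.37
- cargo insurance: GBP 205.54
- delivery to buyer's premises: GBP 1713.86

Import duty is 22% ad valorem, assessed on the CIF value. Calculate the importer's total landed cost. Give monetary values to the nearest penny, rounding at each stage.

EXW: the seller makes goods available at their premises; the buyer bears all onward costs.
CIF value = EXW price + inland to port + export clearance + origin terminal + freight + insurance = 54922.20 + 844.19 + 144.00 + 421.69 + 8518.37 + 205.54 = 65055.99
Import duty = 65055.99 × 22% = 14312.32
Buyer bears: inland to port 844.19 + export clearance 144.00 + origin terminal 421.69 + freight 8518.37 + insurance 205.54 + delivery 1713.86 + duty 14312.32 = 26159.97
Landed cost = invoice 54922.20 + 26159.97 = 81082.17

Total landed cost: GBP 81082.17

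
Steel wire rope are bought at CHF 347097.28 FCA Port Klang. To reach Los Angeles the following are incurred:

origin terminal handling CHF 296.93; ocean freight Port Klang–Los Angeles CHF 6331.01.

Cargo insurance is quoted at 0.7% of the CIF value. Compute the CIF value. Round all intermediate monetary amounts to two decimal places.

Let C be the CIF value. C = FCA price + pre-shipment costs + freight + 0.7% × C
C − 0.7% × C = 347097.28 + 296.93 + 6331.01
0.993 × C = 353725.22
C = 353725.22 / 0.993 = 356218.75
Insurance premium = 0.7% × 356218.75 = 2493.53

CIF value: CHF 356218.75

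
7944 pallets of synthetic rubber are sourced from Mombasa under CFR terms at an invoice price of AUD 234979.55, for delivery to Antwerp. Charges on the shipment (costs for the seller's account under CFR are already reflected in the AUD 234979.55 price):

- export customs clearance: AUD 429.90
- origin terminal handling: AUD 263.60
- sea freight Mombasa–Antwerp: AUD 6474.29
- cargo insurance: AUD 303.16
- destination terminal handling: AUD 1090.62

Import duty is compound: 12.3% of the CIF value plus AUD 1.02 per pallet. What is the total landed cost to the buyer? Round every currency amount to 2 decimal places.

Total landed cost: AUD 273415.98

CFR: the seller pays costs through ocean freight to the destination port, but not insurance.
Already in the invoice (seller's account under CFR): export clearance, origin terminal, freight — exclude.
CIF value = CFR price + insurance = 234979.55 + 303.16 = 235282.71
Ad valorem component: 235282.71 × 12.3% = 28939.77
Specific component: 7944 × 1.02 = 8102.88
Import duty = 28939.77 + 8102.88 = 37042.65
Buyer bears: insurance 303.16 + destination terminal 1090.62 + duty 37042.65 = 38436.43
Landed cost = invoice 234979.55 + 38436.43 = 273415.98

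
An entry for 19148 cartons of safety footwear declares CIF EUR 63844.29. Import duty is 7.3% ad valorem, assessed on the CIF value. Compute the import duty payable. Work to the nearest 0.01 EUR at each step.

Import duty: EUR 4660.63

Import duty = 63844.29 × 7.3% = 4660.63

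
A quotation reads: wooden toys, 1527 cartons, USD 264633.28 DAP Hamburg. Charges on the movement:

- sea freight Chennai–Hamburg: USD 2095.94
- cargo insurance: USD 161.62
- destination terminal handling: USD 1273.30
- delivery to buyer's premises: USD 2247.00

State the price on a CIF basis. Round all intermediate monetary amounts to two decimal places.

CIF price: USD 261112.98

Not relevant to the conversion: freight, insurance — on the seller under both DAP and CIF; already in the DAP price and stays in the CIF price.
From DAP to CIF, the seller no longer bears: destination terminal, delivery.
CIF price = 264633.28 − 1273.30 − 2247.00 = 261112.98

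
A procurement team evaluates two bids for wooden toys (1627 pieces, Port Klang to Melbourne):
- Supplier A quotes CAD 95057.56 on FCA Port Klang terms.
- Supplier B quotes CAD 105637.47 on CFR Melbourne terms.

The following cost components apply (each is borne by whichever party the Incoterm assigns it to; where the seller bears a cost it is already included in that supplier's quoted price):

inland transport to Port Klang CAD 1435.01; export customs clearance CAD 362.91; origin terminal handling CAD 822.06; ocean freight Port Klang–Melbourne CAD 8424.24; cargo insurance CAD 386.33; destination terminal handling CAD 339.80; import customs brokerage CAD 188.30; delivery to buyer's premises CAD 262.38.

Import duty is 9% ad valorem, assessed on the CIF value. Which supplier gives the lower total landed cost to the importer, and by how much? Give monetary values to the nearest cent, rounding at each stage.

Supplier A (FCA):
CIF value = FCA price + origin terminal + freight + insurance = 95057.56 + 822.06 + 8424.24 + 386.33 = 104690.19
Import duty = 104690.19 × 9% = 9422.12
Buyer bears (A): 822.06 + 8424.24 + 386.33 + 339.80 + 188.30 + 262.38 = 10423.11
Landed cost (A) = invoice 95057.56 + 10423.11 + duty 9422.12 = 114902.79
Supplier B (CFR):
CIF value = CFR price + insurance = 105637.47 + 386.33 = 106023.80
Import duty = 106023.80 × 9% = 9542.14
Buyer bears (B): 386.33 + 339.80 + 188.30 + 262.38 = 1176.81
Landed cost (B) = invoice 105637.47 + 1176.81 + duty 9542.14 = 116356.42
Difference = |114902.79 − 116356.42| = 1453.63

Supplier A is cheaper by CAD 1453.63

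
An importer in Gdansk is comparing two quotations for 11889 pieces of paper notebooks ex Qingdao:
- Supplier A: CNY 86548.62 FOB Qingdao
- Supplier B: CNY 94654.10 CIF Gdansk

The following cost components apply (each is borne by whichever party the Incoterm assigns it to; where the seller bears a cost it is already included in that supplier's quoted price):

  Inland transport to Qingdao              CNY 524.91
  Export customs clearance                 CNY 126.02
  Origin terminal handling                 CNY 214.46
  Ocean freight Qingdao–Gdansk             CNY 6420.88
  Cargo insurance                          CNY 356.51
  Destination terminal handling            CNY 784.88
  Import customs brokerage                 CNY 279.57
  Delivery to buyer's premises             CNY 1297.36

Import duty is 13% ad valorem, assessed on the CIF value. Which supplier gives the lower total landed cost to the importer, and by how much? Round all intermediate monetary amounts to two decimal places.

Supplier A (FOB):
CIF value = FOB price + freight + insurance = 86548.62 + 6420.88 + 356.51 = 93326.01
Import duty = 93326.01 × 13% = 12132.38
Buyer bears (A): 6420.88 + 356.51 + 784.88 + 279.57 + 1297.36 = 9139.20
Landed cost (A) = invoice 86548.62 + 9139.20 + duty 12132.38 = 107820.20
Supplier B (CIF):
The CIF price already equals the CIF value: 94654.10
Import duty = 94654.10 × 13% = 12305.03
Buyer bears (B): 784.88 + 279.57 + 1297.36 = 2361.81
Landed cost (B) = invoice 94654.10 + 2361.81 + duty 12305.03 = 109320.94
Difference = |107820.20 − 109320.94| = 1500.74

Supplier A is cheaper by CNY 1500.74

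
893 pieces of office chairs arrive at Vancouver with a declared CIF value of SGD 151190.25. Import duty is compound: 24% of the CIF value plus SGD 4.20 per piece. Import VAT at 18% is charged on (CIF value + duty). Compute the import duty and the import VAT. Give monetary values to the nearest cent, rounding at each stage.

Ad valorem component: 151190.25 × 24% = 36285.66
Specific component: 893 × 4.20 = 3750.60
Import duty = 36285.66 + 3750.60 = 40036.26
VAT base = CIF + duty = 151190.25 + 40036.26 = 191226.51
Import VAT = 191226.51 × 18% = 34420.77

Import duty: SGD 40036.26; import VAT: SGD 34420.77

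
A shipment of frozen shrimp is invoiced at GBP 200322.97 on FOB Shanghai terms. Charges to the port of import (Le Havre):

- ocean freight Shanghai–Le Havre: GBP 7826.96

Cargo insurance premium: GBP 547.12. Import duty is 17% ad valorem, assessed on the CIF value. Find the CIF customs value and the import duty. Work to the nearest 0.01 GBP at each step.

CIF value: GBP 208697.05; import duty: GBP 35478.50

CIF = FOB price + freight + insurance
CIF = 200322.97 + 7826.96 + 547.12 = 208697.05
Import duty = 208697.05 × 17% = 35478.50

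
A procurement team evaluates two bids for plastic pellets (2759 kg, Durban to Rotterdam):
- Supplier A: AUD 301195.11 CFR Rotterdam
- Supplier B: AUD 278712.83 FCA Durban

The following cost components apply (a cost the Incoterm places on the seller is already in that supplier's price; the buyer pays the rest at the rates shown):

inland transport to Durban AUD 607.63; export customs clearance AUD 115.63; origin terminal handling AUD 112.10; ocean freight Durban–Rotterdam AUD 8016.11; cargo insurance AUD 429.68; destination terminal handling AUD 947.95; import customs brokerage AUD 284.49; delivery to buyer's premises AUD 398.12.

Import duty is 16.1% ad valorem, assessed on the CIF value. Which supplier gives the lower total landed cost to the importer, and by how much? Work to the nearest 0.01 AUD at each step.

Supplier A (CFR):
CIF value = CFR price + insurance = 301195.11 + 429.68 = 301624.79
Import duty = 301624.79 × 16.1% = 48561.59
Buyer bears (A): 429.68 + 947.95 + 284.49 + 398.12 = 2060.24
Landed cost (A) = invoice 301195.11 + 2060.24 + duty 48561.59 = 351816.94
Supplier B (FCA):
CIF value = FCA price + origin terminal + freight + insurance = 278712.83 + 112.10 + 8016.11 + 429.68 = 287270.72
Import duty = 287270.72 × 16.1% = 46250.59
Buyer bears (B): 112.10 + 8016.11 + 429.68 + 947.95 + 284.49 + 398.12 = 10188.45
Landed cost (B) = invoice 278712.83 + 10188.45 + duty 46250.59 = 335151.87
Difference = |351816.94 − 335151.87| = 16665.07

Supplier B is cheaper by AUD 16665.07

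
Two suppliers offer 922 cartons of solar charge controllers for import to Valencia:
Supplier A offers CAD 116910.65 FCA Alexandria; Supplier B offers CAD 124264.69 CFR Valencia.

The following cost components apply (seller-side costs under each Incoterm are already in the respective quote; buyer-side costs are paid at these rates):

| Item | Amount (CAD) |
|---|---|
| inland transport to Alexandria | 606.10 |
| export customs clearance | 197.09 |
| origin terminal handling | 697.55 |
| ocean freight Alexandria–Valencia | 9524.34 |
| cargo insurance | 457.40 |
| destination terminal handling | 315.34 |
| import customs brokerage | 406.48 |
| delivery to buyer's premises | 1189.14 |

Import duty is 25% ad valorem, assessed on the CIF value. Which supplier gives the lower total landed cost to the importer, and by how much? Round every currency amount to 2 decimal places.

Supplier B is cheaper by CAD 3584.82

Supplier A (FCA):
CIF value = FCA price + origin terminal + freight + insurance = 116910.65 + 697.55 + 9524.34 + 457.40 = 127589.94
Import duty = 127589.94 × 25% = 31897.49
Buyer bears (A): 697.55 + 9524.34 + 457.40 + 315.34 + 406.48 + 1189.14 = 12590.25
Landed cost (A) = invoice 116910.65 + 12590.25 + duty 31897.49 = 161398.39
Supplier B (CFR):
CIF value = CFR price + insurance = 124264.69 + 457.40 = 124722.09
Import duty = 124722.09 × 25% = 31180.52
Buyer bears (B): 457.40 + 315.34 + 406.48 + 1189.14 = 2368.36
Landed cost (B) = invoice 124264.69 + 2368.36 + duty 31180.52 = 157813.57
Difference = |161398.39 − 157813.57| = 3584.82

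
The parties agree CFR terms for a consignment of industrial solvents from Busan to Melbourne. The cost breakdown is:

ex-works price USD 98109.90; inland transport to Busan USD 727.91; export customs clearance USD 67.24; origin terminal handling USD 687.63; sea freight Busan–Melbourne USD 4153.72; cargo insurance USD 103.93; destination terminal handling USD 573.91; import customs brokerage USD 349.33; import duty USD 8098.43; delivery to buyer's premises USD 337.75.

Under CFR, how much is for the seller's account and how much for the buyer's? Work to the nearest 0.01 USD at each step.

CFR: the seller pays costs through ocean freight to the destination port, but not insurance.
Seller's account: goods 98109.90 + inland to port 727.91 + export clearance 67.24 + origin terminal 687.63 + freight 4153.72 = 103746.40
Buyer's account: insurance 103.93 + destination terminal 573.91 + brokerage 349.33 + duty 8098.43 + delivery 337.75 = 9463.35

Seller: USD 103746.40; buyer: USD 9463.35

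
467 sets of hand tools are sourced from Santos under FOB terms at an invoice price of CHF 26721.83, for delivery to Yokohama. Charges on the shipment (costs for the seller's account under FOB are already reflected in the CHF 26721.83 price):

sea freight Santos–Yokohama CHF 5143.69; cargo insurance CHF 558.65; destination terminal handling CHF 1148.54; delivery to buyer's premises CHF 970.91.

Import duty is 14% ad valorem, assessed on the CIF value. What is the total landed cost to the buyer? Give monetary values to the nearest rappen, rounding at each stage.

Total landed cost: CHF 39083.00

FOB: the seller bears costs until goods are on board at the origin port; the buyer bears freight, insurance and all costs thereafter.
CIF value = FOB price + freight + insurance = 26721.83 + 5143.69 + 558.65 = 32424.17
Import duty = 32424.17 × 14% = 4539.38
Buyer bears: freight 5143.69 + insurance 558.65 + destination terminal 1148.54 + delivery 970.91 + duty 4539.38 = 12361.17
Landed cost = invoice 26721.83 + 12361.17 = 39083.00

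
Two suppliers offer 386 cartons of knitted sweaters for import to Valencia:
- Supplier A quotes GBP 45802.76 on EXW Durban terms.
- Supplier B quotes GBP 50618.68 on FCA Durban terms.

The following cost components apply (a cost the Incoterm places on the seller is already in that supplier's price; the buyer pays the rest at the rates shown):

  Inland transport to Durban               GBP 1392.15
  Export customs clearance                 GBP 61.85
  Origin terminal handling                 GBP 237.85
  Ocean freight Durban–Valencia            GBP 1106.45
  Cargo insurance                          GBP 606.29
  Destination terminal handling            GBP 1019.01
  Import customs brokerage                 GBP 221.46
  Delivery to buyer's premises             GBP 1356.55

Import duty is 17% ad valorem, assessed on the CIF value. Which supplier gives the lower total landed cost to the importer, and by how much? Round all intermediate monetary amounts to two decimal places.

Supplier A is cheaper by GBP 3933.45

Supplier A (EXW):
CIF value = EXW price + inland to port + export clearance + origin terminal + freight + insurance = 45802.76 + 1392.15 + 61.85 + 237.85 + 1106.45 + 606.29 = 49207.35
Import duty = 49207.35 × 17% = 8365.25
Buyer bears (A): 1392.15 + 61.85 + 237.85 + 1106.45 + 606.29 + 1019.01 + 221.46 + 1356.55 = 6001.61
Landed cost (A) = invoice 45802.76 + 6001.61 + duty 8365.25 = 60169.62
Supplier B (FCA):
CIF value = FCA price + origin terminal + freight + insurance = 50618.68 + 237.85 + 1106.45 + 606.29 = 52569.27
Import duty = 52569.27 × 17% = 8936.78
Buyer bears (B): 237.85 + 1106.45 + 606.29 + 1019.01 + 221.46 + 1356.55 = 4547.61
Landed cost (B) = invoice 50618.68 + 4547.61 + duty 8936.78 = 64103.07
Difference = |60169.62 − 64103.07| = 3933.45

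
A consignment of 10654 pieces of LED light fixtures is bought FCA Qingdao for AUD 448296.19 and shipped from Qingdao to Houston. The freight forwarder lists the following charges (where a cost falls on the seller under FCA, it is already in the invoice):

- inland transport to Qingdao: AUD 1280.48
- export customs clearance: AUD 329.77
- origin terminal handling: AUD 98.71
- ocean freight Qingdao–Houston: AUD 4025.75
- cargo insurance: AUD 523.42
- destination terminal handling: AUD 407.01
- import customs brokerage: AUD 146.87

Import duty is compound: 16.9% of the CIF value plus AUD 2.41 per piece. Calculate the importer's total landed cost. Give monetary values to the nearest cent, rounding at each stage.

Total landed cost: AUD 555721.64

FCA: the seller delivers export-cleared goods to the carrier; the buyer bears costs from that point.
Already in the invoice (seller's account under FCA): inland to port, export clearance — exclude.
CIF value = FCA price + origin terminal + freight + insurance = 448296.19 + 98.71 + 4025.75 + 523.42 = 452944.07
Ad valorem component: 452944.07 × 16.9% = 76547.55
Specific component: 10654 × 2.41 = 25676.14
Import duty = 76547.55 + 25676.14 = 102223.69
Buyer bears: origin terminal 98.71 + freight 4025.75 + insurance 523.42 + destination terminal 407.01 + brokerage 146.87 + duty 102223.69 = 107425.45
Landed cost = invoice 448296.19 + 107425.45 = 555721.64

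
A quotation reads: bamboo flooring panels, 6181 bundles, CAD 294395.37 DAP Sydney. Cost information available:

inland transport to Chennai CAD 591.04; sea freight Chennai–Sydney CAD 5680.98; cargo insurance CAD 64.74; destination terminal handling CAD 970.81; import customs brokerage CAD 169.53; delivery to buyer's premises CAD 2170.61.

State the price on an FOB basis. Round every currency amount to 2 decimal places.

Not relevant to the conversion: inland to port — on the seller under both DAP and FOB; already in the DAP price and stays in the FOB price. brokerage — on the buyer under both terms; not part of either seller's price.
From DAP to FOB, the seller no longer bears: freight, insurance, destination terminal, delivery.
FOB price = 294395.37 − 5680.98 − 64.74 − 970.81 − 2170.61 = 285508.23

FOB price: CAD 285508.23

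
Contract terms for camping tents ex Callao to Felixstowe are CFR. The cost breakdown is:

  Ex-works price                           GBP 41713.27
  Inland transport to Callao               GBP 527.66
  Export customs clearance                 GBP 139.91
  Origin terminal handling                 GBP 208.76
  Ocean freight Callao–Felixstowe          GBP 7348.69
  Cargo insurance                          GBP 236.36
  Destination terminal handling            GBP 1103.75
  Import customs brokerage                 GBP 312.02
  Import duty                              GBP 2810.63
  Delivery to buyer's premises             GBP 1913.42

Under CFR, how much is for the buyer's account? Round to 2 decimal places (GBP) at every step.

Buyer's account: GBP 6376.18

CFR: the seller pays costs through ocean freight to the destination port, but not insurance.
Seller's account: goods 41713.27 + inland to port 527.66 + export clearance 139.91 + origin terminal 208.76 + freight 7348.69 = 49938.29
Buyer's account: insurance 236.36 + destination terminal 1103.75 + brokerage 312.02 + duty 2810.63 + delivery 1913.42 = 6376.18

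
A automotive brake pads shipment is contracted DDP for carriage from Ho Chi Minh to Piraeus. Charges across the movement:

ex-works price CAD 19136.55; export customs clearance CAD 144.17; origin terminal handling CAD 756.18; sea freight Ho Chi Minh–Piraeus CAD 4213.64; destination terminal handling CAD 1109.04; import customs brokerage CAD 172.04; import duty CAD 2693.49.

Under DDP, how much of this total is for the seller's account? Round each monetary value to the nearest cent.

Seller's account: CAD 28225.11

DDP: the seller bears all costs including import duty.
Seller's account: goods 19136.55 + export clearance 144.17 + origin terminal 756.18 + freight 4213.64 + destination terminal 1109.04 + brokerage 172.04 + duty 2693.49 = 28225.11
Buyer's account: 0.00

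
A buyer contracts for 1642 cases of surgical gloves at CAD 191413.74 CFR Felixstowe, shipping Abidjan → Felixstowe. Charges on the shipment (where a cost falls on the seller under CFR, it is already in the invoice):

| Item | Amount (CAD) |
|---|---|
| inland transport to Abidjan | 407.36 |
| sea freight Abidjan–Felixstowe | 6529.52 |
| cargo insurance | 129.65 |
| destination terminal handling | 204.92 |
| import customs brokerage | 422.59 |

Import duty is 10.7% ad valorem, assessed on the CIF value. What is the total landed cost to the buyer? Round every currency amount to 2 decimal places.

CFR: the seller pays costs through ocean freight to the destination port, but not insurance.
Already in the invoice (seller's account under CFR): inland to port, freight — exclude.
CIF value = CFR price + insurance = 191413.74 + 129.65 = 191543.39
Import duty = 191543.39 × 10.7% = 20495.14
Buyer bears: insurance 129.65 + destination terminal 204.92 + brokerage 422.59 + duty 20495.14 = 21252.30
Landed cost = invoice 191413.74 + 21252.30 = 212666.04

Total landed cost: CAD 212666.04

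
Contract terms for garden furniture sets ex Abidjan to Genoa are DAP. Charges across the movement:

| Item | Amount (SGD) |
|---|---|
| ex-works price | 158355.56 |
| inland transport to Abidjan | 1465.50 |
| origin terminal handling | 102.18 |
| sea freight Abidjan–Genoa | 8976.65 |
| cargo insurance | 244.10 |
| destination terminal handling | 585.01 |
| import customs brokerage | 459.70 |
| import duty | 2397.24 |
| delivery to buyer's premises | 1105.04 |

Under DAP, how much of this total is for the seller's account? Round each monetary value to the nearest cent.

Seller's account: SGD 170834.04

DAP: the seller bears all costs to the named destination except import duty and clearance.
Seller's account: goods 158355.56 + inland to port 1465.50 + origin terminal 102.18 + freight 8976.65 + insurance 244.10 + destination terminal 585.01 + delivery 1105.04 = 170834.04
Buyer's account: brokerage 459.70 + duty 2397.24 = 2856.94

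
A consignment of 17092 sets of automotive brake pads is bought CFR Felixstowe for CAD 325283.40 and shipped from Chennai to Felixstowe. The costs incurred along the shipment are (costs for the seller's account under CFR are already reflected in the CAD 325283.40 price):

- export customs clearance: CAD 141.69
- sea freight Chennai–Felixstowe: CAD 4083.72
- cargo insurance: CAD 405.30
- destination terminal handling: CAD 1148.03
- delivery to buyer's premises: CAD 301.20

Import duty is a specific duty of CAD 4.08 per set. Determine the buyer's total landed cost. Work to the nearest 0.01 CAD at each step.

CFR: the seller pays costs through ocean freight to the destination port, but not insurance.
Already in the invoice (seller's account under CFR): export clearance, freight — exclude.
CIF value = CFR price + insurance = 325283.40 + 405.30 = 325688.70
Import duty = 17092 × 4.08 = 69735.36
Buyer bears: insurance 405.30 + destination terminal 1148.03 + delivery 301.20 + duty 69735.36 = 71589.89
Landed cost = invoice 325283.40 + 71589.89 = 396873.29

Total landed cost: CAD 396873.29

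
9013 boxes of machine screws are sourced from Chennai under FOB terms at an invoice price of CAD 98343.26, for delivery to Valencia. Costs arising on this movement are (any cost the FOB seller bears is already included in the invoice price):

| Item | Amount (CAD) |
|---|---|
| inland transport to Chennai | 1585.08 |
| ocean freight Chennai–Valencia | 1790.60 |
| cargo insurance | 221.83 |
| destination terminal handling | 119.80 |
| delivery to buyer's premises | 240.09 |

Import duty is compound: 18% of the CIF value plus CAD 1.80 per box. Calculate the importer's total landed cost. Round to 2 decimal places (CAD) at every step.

Total landed cost: CAD 135003.00

FOB: the seller bears costs until goods are on board at the origin port; the buyer bears freight, insurance and all costs thereafter.
Already in the invoice (seller's account under FOB): inland to port — exclude.
CIF value = FOB price + freight + insurance = 98343.26 + 1790.60 + 221.83 = 100355.69
Ad valorem component: 100355.69 × 18% = 18064.02
Specific component: 9013 × 1.80 = 16223.40
Import duty = 18064.02 + 16223.40 = 34287.42
Buyer bears: freight 1790.60 + insurance 221.83 + destination terminal 119.80 + delivery 240.09 + duty 34287.42 = 36659.74
Landed cost = invoice 98343.26 + 36659.74 = 135003.00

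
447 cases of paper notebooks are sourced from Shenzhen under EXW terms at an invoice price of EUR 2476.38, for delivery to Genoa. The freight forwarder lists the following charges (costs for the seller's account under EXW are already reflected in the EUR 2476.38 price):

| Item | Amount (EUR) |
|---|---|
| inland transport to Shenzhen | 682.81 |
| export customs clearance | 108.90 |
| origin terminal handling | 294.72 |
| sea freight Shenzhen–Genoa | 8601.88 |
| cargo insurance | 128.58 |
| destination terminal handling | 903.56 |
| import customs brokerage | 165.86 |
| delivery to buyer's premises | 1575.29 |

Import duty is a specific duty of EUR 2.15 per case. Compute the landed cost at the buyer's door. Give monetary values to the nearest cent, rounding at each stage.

EXW: the seller makes goods available at their premises; the buyer bears all onward costs.
CIF value = EXW price + inland to port + export clearance + origin terminal + freight + insurance = 2476.38 + 682.81 + 108.90 + 294.72 + 8601.88 + 128.58 = 12293.27
Import duty = 447 × 2.15 = 961.05
Buyer bears: inland to port 682.81 + export clearance 108.90 + origin terminal 294.72 + freight 8601.88 + insurance 128.58 + destination terminal 903.56 + brokerage 165.86 + delivery 1575.29 + duty 961.05 = 13422.65
Landed cost = invoice 2476.38 + 13422.65 = 15899.03

Total landed cost: EUR 15899.03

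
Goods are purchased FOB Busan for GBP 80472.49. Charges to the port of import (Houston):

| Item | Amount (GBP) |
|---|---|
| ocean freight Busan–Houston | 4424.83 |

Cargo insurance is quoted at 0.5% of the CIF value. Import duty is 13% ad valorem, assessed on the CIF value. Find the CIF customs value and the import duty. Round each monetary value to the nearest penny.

CIF value: GBP 85323.94; import duty: GBP 11092.11

Let C be the CIF value. C = FOB price + freight + 0.5% × C
C − 0.5% × C = 80472.49 + 4424.83
0.995 × C = 84897.32
C = 84897.32 / 0.995 = 85323.94
Insurance premium = 0.5% × 85323.94 = 426.62
Import duty = 85323.94 × 13% = 11092.11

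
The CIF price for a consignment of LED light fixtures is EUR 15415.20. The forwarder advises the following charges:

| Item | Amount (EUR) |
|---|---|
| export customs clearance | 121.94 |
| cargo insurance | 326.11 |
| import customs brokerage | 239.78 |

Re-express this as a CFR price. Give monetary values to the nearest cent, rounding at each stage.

CFR price: EUR 15089.09

Not relevant to the conversion: export clearance — on the seller under both CIF and CFR; already in the CIF price and stays in the CFR price. brokerage — on the buyer under both terms; not part of either seller's price.
From CIF to CFR, the seller no longer bears: insurance.
CFR price = 15415.20 − 326.11 = 15089.09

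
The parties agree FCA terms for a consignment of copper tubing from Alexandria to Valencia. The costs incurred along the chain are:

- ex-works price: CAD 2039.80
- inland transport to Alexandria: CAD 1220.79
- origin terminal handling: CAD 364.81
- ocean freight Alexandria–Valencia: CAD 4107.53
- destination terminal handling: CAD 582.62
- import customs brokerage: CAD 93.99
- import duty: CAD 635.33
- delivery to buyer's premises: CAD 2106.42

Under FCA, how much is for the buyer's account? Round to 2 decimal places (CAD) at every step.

Buyer's account: CAD 7890.70

FCA: the seller delivers export-cleared goods to the carrier; the buyer bears costs from that point.
Seller's account: goods 2039.80 + inland to port 1220.79 = 3260.59
Buyer's account: origin terminal 364.81 + freight 4107.53 + destination terminal 582.62 + brokerage 93.99 + duty 635.33 + delivery 2106.42 = 7890.70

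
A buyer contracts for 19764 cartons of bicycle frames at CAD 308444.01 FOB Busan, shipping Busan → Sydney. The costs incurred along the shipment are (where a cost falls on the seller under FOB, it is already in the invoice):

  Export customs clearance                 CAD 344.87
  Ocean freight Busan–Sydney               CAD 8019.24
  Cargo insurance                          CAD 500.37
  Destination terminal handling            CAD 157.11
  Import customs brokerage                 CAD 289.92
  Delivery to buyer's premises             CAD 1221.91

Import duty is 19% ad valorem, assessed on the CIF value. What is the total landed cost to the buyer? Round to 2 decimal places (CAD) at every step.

FOB: the seller bears costs until goods are on board at the origin port; the buyer bears freight, insurance and all costs thereafter.
Already in the invoice (seller's account under FOB): export clearance — exclude.
CIF value = FOB price + freight + insurance = 308444.01 + 8019.24 + 500.37 = 316963.62
Import duty = 316963.62 × 19% = 60223.09
Buyer bears: freight 8019.24 + insurance 500.37 + destination terminal 157.11 + brokerage 289.92 + delivery 1221.91 + duty 60223.09 = 70411.64
Landed cost = invoice 308444.01 + 70411.64 = 378855.65

Total landed cost: CAD 378855.65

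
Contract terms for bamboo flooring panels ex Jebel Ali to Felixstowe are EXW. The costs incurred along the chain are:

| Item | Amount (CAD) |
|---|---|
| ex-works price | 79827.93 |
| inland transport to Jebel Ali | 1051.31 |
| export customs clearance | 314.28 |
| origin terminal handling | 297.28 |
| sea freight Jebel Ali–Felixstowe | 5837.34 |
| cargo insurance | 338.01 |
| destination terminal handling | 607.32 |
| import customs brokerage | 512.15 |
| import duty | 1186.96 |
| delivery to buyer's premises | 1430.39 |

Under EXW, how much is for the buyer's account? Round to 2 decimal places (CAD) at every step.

Buyer's account: CAD 11575.04

EXW: the seller makes goods available at their premises; the buyer bears all onward costs.
Seller's account: goods 79827.93 = 79827.93
Buyer's account: inland to port 1051.31 + export clearance 314.28 + origin terminal 297.28 + freight 5837.34 + insurance 338.01 + destination terminal 607.32 + brokerage 512.15 + duty 1186.96 + delivery 1430.39 = 11575.04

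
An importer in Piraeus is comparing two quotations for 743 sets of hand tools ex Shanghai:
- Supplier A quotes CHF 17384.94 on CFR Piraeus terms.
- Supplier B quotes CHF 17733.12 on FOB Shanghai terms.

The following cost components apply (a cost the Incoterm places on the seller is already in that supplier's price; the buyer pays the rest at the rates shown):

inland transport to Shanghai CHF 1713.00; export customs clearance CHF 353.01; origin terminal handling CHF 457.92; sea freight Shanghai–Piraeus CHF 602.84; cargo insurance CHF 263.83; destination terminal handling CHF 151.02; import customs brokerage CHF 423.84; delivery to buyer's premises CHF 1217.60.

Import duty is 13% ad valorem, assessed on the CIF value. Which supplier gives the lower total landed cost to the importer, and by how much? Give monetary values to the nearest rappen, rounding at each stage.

Supplier A (CFR):
CIF value = CFR price + insurance = 17384.94 + 263.83 = 17648.77
Import duty = 17648.77 × 13% = 2294.34
Buyer bears (A): 263.83 + 151.02 + 423.84 + 1217.60 = 2056.29
Landed cost (A) = invoice 17384.94 + 2056.29 + duty 2294.34 = 21735.57
Supplier B (FOB):
CIF value = FOB price + freight + insurance = 17733.12 + 602.84 + 263.83 = 18599.79
Import duty = 18599.79 × 13% = 2417.97
Buyer bears (B): 602.84 + 263.83 + 151.02 + 423.84 + 1217.60 = 2659.13
Landed cost (B) = invoice 17733.12 + 2659.13 + duty 2417.97 = 22810.22
Difference = |21735.57 − 22810.22| = 1074.65

Supplier A is cheaper by CHF 1074.65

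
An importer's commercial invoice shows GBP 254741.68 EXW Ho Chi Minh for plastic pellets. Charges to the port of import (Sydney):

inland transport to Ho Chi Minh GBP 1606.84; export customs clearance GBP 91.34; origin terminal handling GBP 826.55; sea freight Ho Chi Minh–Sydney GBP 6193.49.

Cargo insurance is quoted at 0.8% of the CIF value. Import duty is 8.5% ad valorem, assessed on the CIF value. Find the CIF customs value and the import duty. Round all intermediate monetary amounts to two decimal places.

CIF value: GBP 265584.58; import duty: GBP 22574.69

Let C be the CIF value. C = EXW price + pre-shipment costs + freight + 0.8% × C
C − 0.8% × C = 254741.68 + 1606.84 + 91.34 + 826.55 + 6193.49
0.992 × C = 263459.90
C = 263459.90 / 0.992 = 265584.58
Insurance premium = 0.8% × 265584.58 = 2124.68
Import duty = 265584.58 × 8.5% = 22574.69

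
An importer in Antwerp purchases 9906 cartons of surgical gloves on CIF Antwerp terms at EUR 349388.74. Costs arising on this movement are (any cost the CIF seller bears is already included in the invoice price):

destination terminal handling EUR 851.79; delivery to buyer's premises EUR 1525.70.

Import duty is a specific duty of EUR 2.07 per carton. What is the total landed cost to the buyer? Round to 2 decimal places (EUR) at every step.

CIF: the seller pays costs through ocean freight and marine insurance to the destination port.
The CIF price already equals the CIF value: 349388.74
Import duty = 9906 × 2.07 = 20505.42
Buyer bears: destination terminal 851.79 + delivery 1525.70 + duty 20505.42 = 22882.91
Landed cost = invoice 349388.74 + 22882.91 = 372271.65

Total landed cost: EUR 372271.65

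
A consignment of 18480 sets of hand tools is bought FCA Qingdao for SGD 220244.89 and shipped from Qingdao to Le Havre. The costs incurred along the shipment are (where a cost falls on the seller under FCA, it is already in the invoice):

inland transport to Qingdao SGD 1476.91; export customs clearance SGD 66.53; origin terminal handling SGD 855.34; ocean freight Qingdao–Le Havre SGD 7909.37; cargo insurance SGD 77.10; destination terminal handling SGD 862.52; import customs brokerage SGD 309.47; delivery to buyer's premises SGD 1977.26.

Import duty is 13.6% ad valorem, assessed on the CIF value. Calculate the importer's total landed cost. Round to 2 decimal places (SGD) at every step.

Total landed cost: SGD 263391.74

FCA: the seller delivers export-cleared goods to the carrier; the buyer bears costs from that point.
Already in the invoice (seller's account under FCA): inland to port, export clearance — exclude.
CIF value = FCA price + origin terminal + freight + insurance = 220244.89 + 855.34 + 7909.37 + 77.10 = 229086.70
Import duty = 229086.70 × 13.6% = 31155.79
Buyer bears: origin terminal 855.34 + freight 7909.37 + insurance 77.10 + destination terminal 862.52 + brokerage 309.47 + delivery 1977.26 + duty 31155.79 = 43146.85
Landed cost = invoice 220244.89 + 43146.85 = 263391.74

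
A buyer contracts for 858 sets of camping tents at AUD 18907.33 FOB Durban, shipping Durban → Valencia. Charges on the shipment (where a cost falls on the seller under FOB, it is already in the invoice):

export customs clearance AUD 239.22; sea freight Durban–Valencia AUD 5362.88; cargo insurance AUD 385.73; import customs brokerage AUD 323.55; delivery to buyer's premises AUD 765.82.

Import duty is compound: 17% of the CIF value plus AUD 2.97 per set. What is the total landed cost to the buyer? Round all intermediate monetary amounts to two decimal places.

FOB: the seller bears costs until goods are on board at the origin port; the buyer bears freight, insurance and all costs thereafter.
Already in the invoice (seller's account under FOB): export clearance — exclude.
CIF value = FOB price + freight + insurance = 18907.33 + 5362.88 + 385.73 = 24655.94
Ad valorem component: 24655.94 × 17% = 4191.51
Specific component: 858 × 2.97 = 2548.26
Import duty = 4191.51 + 2548.26 = 6739.77
Buyer bears: freight 5362.88 + insurance 385.73 + brokerage 323.55 + delivery 765.82 + duty 6739.77 = 13577.75
Landed cost = invoice 18907.33 + 13577.75 = 32485.08

Total landed cost: AUD 32485.08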